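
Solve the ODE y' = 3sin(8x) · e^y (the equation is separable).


Separate: e^(-y) dy = 3sin(8x) dx.
Integrate: -e^(-y) = -(3/8)cos(8x) + C₀.
Rearrange: e^(-y) = (3/8)cos(8x) + C.


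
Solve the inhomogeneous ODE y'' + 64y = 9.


Homogeneous part: r² + 64 = 0 ⇒ r = ±8i, so y_h = C₁cos(8x) + C₂sin(8x).
Try constant y_p = A; plug in: 64A = 9 ⇒ A = 9/64.
General solution: y = C₁cos(8x) + C₂sin(8x) + 9/64.


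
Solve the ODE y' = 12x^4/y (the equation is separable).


Separate variables: y dy = 12x^4 dx.
Integrate both sides: y²/2 = (12/5)x^5 + C₀.
Multiply by 2: y² = (24/5)x^5 + C.


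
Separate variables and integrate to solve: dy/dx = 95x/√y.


Separate: √y dy = 95x dx.
Integrate: (2/3)y^(3/2) = (95/2)x² + C.


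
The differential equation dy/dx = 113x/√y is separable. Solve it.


Separate: √y dy = 113x dx.
Integrate: (2/3)y^(3/2) = (113/2)x² + C.


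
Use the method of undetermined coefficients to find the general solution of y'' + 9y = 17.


Homogeneous part: r² + 9 = 0 ⇒ r = ±3i, so y_h = C₁cos(3x) + C₂sin(3x).
Try constant y_p = A; plug in: 9A = 17 ⇒ A = 17/9.
General solution: y = C₁cos(3x) + C₂sin(3x) + 17/9.


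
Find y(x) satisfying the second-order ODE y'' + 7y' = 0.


Characteristic equation: r² + 7r = 0.
Factor: (r - 0)(r + 7) = 0 ⇒ r = 0, -7 (distinct real).
General solution: y = C₁ + C₂e^(-7x).


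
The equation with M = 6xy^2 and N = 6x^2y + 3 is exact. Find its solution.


Check exactness: ∂M/∂y = 12xy and ∂N/∂x = 12xy; equal, so the equation is exact.
Integrate M with respect to x (treating y as constant): ∫M dx = 3x^2y^2 + h(y).
Differentiate w.r.t. y and set equal to N: the x-dependent terms already match, leaving h'(y) = 3. Integrate: h(y) = 3y.
So F(x,y) = 3x^2y^2 + 3y.
General solution: 3x^2y^2 + 3y = C.


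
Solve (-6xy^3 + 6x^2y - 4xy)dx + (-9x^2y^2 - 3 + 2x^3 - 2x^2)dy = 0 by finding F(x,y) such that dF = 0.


Check exactness: ∂M/∂y = -18xy^2 + 6x^2 - 4x and ∂N/∂x = -18xy^2 + 6x^2 - 4x; equal, so the equation is exact.
Integrate M with respect to x (treating y as constant): ∫M dx = -3x^2y^3 + 2x^3y - 2x^2y + h(y).
Differentiate w.r.t. y and set equal to N: the x-dependent terms already match, leaving h'(y) = -3. Integrate: h(y) = -3y.
So F(x,y) = -3x^2y^3 - 3y + 2x^3y - 2x^2y.
General solution: -3x^2y^3 - 3y + 2x^3y - 2x^2y = C.


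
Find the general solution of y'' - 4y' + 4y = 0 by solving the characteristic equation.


Characteristic equation: r² - 4r + 4 = 0, i.e. (r - 2)² = 0.
Repeated root r = 2; include an x factor for the second linearly independent solution.
General solution: y = (C₁ + C₂x)e^(2x).


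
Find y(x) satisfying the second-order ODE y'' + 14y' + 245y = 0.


Characteristic equation: r² + 14r + 245 = 0.
Discriminant is negative; roots r = -7 ± 14i (complex conjugate pair).
General solution uses e^(α x)(C₁ cos(β x) + C₂ sin(β x)): y = e^(-7x)(C₁cos(14x) + C₂sin(14x)).


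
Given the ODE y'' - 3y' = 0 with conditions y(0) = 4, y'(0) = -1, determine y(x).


Characteristic roots of r² - 3r = 0 are 0, 3.
General solution y = c₁ + c₂ e^(3x).
Apply y(0) = 4: c₁ + c₂ = 4. Apply y'(0) = -1: 0 c₁ + 3 c₂ = -1.
Solve: c₁ = 13/3, c₂ = -1/3.
Particular solution: y = 13/3 - (1/3)e^(3x).


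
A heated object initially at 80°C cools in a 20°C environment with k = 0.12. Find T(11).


Newton's law: dT/dt = -k(T - T_a) has solution T(t) = T_a + (T₀ - T_a)e^(-kt).
Plug in T_a = 20, T₀ = 80, k = 0.12, t = 11: T(11) = 20 + (60)e^(-1.32) ≈ 36.0°C.


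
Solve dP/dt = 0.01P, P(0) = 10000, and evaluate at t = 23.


The ODE dP/dt = 0.01P has solution P(t) = P(0)e^(0.01t).
Substitute P(0) = 10000 and t = 23: P(23) = 10000 e^(0.23) ≈ 12586.


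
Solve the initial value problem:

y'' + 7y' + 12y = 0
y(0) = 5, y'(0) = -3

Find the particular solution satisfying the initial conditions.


Characteristic roots of r² + 7r + 12 = 0 are -3, -4.
General solution y = c₁ e^(-3x) + c₂ e^(-4x).
Apply y(0) = 5: c₁ + c₂ = 5. Apply y'(0) = -3: -3 c₁ - 4 c₂ = -3.
Solve: c₁ = 17, c₂ = -12.
Particular solution: y = 17e^(-3x) - 12e^(-4x).


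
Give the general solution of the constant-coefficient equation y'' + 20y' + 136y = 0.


Characteristic equation: r² + 20r + 136 = 0.
Discriminant is negative; roots r = -10 ± 6i (complex conjugate pair).
General solution uses e^(α x)(C₁ cos(β x) + C₂ sin(β x)): y = e^(-10x)(C₁cos(6x) + C₂sin(6x)).


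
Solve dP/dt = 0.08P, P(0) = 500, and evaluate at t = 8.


The ODE dP/dt = 0.08P has solution P(t) = P(0)e^(0.08t).
Substitute P(0) = 500 and t = 8: P(8) = 500 e^(0.64) ≈ 948.


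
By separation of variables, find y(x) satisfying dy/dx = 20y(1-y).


Separate: dy/[y(1-y)] = 20 dx.
Partial fractions: 1/[y(1-y)] = 1/y + 1/(1-y).
Integrate: ln|y/(1-y)| = 20x + C₀.
Solve for y: y = 1/(1 + Ce^(-20x)).


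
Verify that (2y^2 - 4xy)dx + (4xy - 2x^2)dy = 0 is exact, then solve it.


Check exactness: ∂M/∂y = 4y - 4x and ∂N/∂x = 4y - 4x; equal, so the equation is exact.
Integrate M with respect to x (treating y as constant): ∫M dx = 2xy^2 - 2x^2y + h(y).
Differentiate w.r.t. y and set equal to N: all terms match, so h'(y) = 0 and h is a constant absorbed into C.
General solution: 2xy^2 - 2x^2y = C.


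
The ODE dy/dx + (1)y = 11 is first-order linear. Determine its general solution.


P(x) = 1, Q(x) = 11; integrating factor μ = e^(x).
(μ y)' = 11e^(x) ⇒ μ y = 11e^(x) + C.
Divide by μ: y = 11 + Ce^(-x).


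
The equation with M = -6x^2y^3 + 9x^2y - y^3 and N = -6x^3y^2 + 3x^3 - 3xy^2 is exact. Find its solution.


Check exactness: ∂M/∂y = -18x^2y^2 + 9x^2 - 3y^2 and ∂N/∂x = -18x^2y^2 + 9x^2 - 3y^2; equal, so the equation is exact.
Integrate M with respect to x (treating y as constant): ∫M dx = -2x^3y^3 + 3x^3y - xy^3 + h(y).
Differentiate w.r.t. y and set equal to N: all terms match, so h'(y) = 0 and h is a constant absorbed into C.
General solution: -2x^3y^3 + 3x^3y - xy^3 = C.


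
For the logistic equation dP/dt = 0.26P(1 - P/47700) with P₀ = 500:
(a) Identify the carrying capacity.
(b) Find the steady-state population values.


Logistic ODE dP/dt = 0.26P(1 - P/47700) has equilibria where dP/dt = 0, i.e. P = 0 or P = 47700.
The coefficient (1 - P/K) = 0 when P = K, identifying K = 47700 as the carrying capacity.
(a) K = 47700; (b) equilibria P = 0 and P = 47700.


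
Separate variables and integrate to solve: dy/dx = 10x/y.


Separate variables: y dy = 10x dx.
Integrate both sides: y²/2 = 5x^2 + C₀.
Multiply by 2: y² = 10x^2 + C.


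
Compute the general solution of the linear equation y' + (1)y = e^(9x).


P(x) = 1 ⇒ μ = e^(x).
(μ y)' = e^(10x) ⇒ μ y = e^(10x)/10 + C.
Divide by μ: y = (1/10)e^(9x) + Ce^(-x).


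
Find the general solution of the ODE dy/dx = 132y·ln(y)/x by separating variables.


Separate: dy/[y ln(y)] = 132 dx/x.
Substitute u = ln(y): du/u = 132 dx/x.
Integrate: ln|ln(y)| = 132ln|x| + C₀, hence ln(y) = C·x^132.


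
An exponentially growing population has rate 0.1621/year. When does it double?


Exponential growth: P(t) = P₀ e^(0.1621t). Set P(t)/P₀ = 2: e^(0.1621t) = 2.
Solve: t = ln(2)/0.1621 ≈ 4.28 years.


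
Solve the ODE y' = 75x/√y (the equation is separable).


Separate: √y dy = 75x dx.
Integrate: (2/3)y^(3/2) = (75/2)x² + C.


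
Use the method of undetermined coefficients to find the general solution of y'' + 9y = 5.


Homogeneous part: r² + 9 = 0 ⇒ r = ±3i, so y_h = C₁cos(3x) + C₂sin(3x).
Try constant y_p = A; plug in: 9A = 5 ⇒ A = 5/9.
General solution: y = C₁cos(3x) + C₂sin(3x) + 5/9.


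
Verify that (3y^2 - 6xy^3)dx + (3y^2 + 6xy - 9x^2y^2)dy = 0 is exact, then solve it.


Check exactness: ∂M/∂y = 6y - 18xy^2 and ∂N/∂x = 6y - 18xy^2; equal, so the equation is exact.
Integrate M with respect to x (treating y as constant): ∫M dx = 3xy^2 - 3x^2y^3 + h(y).
Differentiate w.r.t. y and set equal to N: the x-dependent terms already match, leaving h'(y) = 3y^2. Integrate: h(y) = y^3.
So F(x,y) = y^3 + 3xy^2 - 3x^2y^3.
General solution: y^3 + 3xy^2 - 3x^2y^3 = C.


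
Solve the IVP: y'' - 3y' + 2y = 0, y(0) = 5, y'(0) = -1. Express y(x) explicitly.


Characteristic roots of r² - 3r + 2 = 0 are 2, 1.
General solution y = c₁ e^(2x) + c₂ e^(x).
Apply y(0) = 5: c₁ + c₂ = 5. Apply y'(0) = -1: 2 c₁ + 1 c₂ = -1.
Solve: c₁ = -6, c₂ = 11.
Particular solution: y = -6e^(2x) + 11e^(x).


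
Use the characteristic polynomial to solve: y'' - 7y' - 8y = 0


Characteristic equation: r² - 7r - 8 = 0.
Factor: (r - 8)(r + 1) = 0 ⇒ r = 8, -1 (distinct real).
General solution: y = C₁e^(8x) + C₂e^(-x).


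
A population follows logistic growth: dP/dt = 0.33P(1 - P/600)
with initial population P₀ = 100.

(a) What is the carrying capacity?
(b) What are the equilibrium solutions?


Logistic ODE dP/dt = 0.33P(1 - P/600) has equilibria where dP/dt = 0, i.e. P = 0 or P = 600.
The coefficient (1 - P/K) = 0 when P = K, identifying K = 600 as the carrying capacity.
(a) K = 600; (b) equilibria P = 0 and P = 600.


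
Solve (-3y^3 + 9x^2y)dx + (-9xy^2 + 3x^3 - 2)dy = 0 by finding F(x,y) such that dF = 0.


Check exactness: ∂M/∂y = -9y^2 + 9x^2 and ∂N/∂x = -9y^2 + 9x^2; equal, so the equation is exact.
Integrate M with respect to x (treating y as constant): ∫M dx = -3xy^3 + 3x^3y + h(y).
Differentiate w.r.t. y and set equal to N: the x-dependent terms already match, leaving h'(y) = -2. Integrate: h(y) = -2y.
So F(x,y) = -3xy^3 + 3x^3y - 2y.
General solution: -3xy^3 + 3x^3y - 2y = C.


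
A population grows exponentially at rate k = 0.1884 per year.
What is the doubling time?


Exponential growth: P(t) = P₀ e^(0.1884t). Set P(t)/P₀ = 2: e^(0.1884t) = 2.
Solve: t = ln(2)/0.1884 ≈ 3.68 years.


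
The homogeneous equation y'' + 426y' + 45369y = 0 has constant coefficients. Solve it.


Characteristic equation: r² + 426r + 45369 = 0, i.e. (r + 213)² = 0.
Repeated root r = -213; include an x factor for the second linearly independent solution.
General solution: y = (C₁ + C₂x)e^(-213x).


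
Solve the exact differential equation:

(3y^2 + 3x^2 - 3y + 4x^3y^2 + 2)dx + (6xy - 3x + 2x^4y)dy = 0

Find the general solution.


Check exactness: ∂M/∂y = 6y - 3 + 8x^3y and ∂N/∂x = 6y - 3 + 8x^3y; equal, so the equation is exact.
Integrate M with respect to x (treating y as constant): ∫M dx = 3xy^2 + x^3 - 3xy + x^4y^2 + 2x + h(y).
Differentiate w.r.t. y and set equal to N: all terms match, so h'(y) = 0 and h is a constant absorbed into C.
General solution: 3xy^2 + x^3 - 3xy + x^4y^2 + 2x = C.


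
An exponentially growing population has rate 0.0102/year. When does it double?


Exponential growth: P(t) = P₀ e^(0.0102t). Set P(t)/P₀ = 2: e^(0.0102t) = 2.
Solve: t = ln(2)/0.0102 ≈ 67.96 years.


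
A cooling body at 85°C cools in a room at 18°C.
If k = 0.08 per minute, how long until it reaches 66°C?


From T(t) = T_a + (T₀ - T_a)e^(-kt), set T(t) = 66:
(66 - 18) / (85 - 18) = e^(-0.08t), so t = -ln(0.716)/0.08 ≈ 4.2 minutes.


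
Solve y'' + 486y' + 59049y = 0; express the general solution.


Characteristic equation: r² + 486r + 59049 = 0, i.e. (r + 243)² = 0.
Repeated root r = -243; include an x factor for the second linearly independent solution.
General solution: y = (C₁ + C₂x)e^(-243x).


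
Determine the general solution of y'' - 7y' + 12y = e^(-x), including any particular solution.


Characteristic roots of r² - 7r + 12 = 0 are 3, 4.
y_h = C₁e^(3x) + C₂e^(4x).
Forcing exponent -1 is not a characteristic root; try y_p = Ae^(-x).
Substitute: A·(1 + (-7)·-1 + (12)) = A·20 = 1, so A = 1/20.
General solution: y = C₁e^(3x) + C₂e^(4x) + (1/20)e^(-x).


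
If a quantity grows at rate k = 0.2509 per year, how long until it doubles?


Exponential growth: P(t) = P₀ e^(0.2509t). Set P(t)/P₀ = 2: e^(0.2509t) = 2.
Solve: t = ln(2)/0.2509 ≈ 2.76 years.


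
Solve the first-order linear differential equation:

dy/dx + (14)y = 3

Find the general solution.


P(x) = 14, Q(x) = 3; integrating factor μ = e^(14x).
(μ y)' = 3e^(14x) ⇒ μ y = (3/14)e^(14x) + C.
Divide by μ: y = 3/14 + Ce^(-14x).


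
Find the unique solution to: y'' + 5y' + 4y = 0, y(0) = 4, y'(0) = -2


Characteristic roots of r² + 5r + 4 = 0 are -4, -1.
General solution y = c₁ e^(-4x) + c₂ e^(-x).
Apply y(0) = 4: c₁ + c₂ = 4. Apply y'(0) = -2: -4 c₁ - 1 c₂ = -2.
Solve: c₁ = -2/3, c₂ = 14/3.
Particular solution: y = -(2/3)e^(-4x) + (14/3)e^(-x).


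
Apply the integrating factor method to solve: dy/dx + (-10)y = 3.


P(x) = -10 ⇒ μ = e^(-10x).
(μ y)' = 3e^(-10x) ⇒ μ y = -(3/10)e^(-10x) + C.
Divide by μ: y = -3/10 + Ce^(10x).


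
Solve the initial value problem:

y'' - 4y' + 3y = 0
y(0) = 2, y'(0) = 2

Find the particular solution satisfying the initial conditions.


Characteristic roots of r² - 4r + 3 = 0 are 3, 1.
General solution y = c₁ e^(3x) + c₂ e^(x).
Apply y(0) = 2: c₁ + c₂ = 2. Apply y'(0) = 2: 3 c₁ + 1 c₂ = 2.
Solve: c₁ = 0, c₂ = 2.
Particular solution: y = 0e^(3x) + 2e^(x).


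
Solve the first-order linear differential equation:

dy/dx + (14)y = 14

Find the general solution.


P(x) = 14, Q(x) = 14; integrating factor μ = e^(14x).
(μ y)' = 14e^(14x) ⇒ μ y = e^(14x) + C.
Divide by μ: y = 1 + Ce^(-14x).


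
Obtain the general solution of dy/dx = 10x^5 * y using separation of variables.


Separate variables: dy/y = 10x^5 dx.
Integrate: ln|y| = (5/3)x^6 + C₀.
Exponentiate: y = Ce^((5/3)x^6).


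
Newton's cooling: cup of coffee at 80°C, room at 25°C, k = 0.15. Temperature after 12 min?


Newton's law: dT/dt = -k(T - T_a) has solution T(t) = T_a + (T₀ - T_a)e^(-kt).
Plug in T_a = 25, T₀ = 80, k = 0.15, t = 12: T(12) = 25 + (55)e^(-1.80) ≈ 34.1°C.


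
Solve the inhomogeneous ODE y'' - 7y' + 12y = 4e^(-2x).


Characteristic roots of r² - 7r + 12 = 0 are 3, 4.
y_h = C₁e^(3x) + C₂e^(4x).
Forcing exponent -2 is not a characteristic root; try y_p = Ae^(-2x).
Substitute: A·(4 + (-7)·-2 + (12)) = A·30 = 4, so A = 2/15.
General solution: y = C₁e^(3x) + C₂e^(4x) + (2/15)e^(-2x).


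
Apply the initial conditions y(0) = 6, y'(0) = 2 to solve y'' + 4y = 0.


Characteristic roots of r² + 4 = 0 are ±2i, so y = C₁cos(2x) + C₂sin(2x).
Apply y(0) = 6: C₁ = 6. Differentiate and apply y'(0) = 2: 2·C₂ = 2, so C₂ = 1.
Particular solution: y = 6cos(2x) + sin(2x).


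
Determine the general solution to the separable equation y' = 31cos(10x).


g(y) = 1, so integrate directly: y = ∫ 31cos(10x) dx = (31/10)sin(10x) + C.


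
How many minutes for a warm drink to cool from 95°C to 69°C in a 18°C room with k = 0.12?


From T(t) = T_a + (T₀ - T_a)e^(-kt), set T(t) = 69:
(69 - 18) / (95 - 18) = e^(-0.12t), so t = -ln(0.662)/0.12 ≈ 3.4 minutes.


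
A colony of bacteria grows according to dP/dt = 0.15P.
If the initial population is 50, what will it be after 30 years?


The ODE dP/dt = 0.15P has solution P(t) = P(0)e^(0.15t).
Substitute P(0) = 50 and t = 30: P(30) = 50 e^(4.50) ≈ 4501.


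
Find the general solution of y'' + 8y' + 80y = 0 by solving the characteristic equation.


Characteristic equation: r² + 8r + 80 = 0.
Discriminant is negative; roots r = -4 ± 8i (complex conjugate pair).
General solution uses e^(α x)(C₁ cos(β x) + C₂ sin(β x)): y = e^(-4x)(C₁cos(8x) + C₂sin(8x)).


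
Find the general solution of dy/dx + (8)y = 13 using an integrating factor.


P(x) = 8, Q(x) = 13; integrating factor μ = e^(8x).
(μ y)' = 13e^(8x) ⇒ μ y = (13/8)e^(8x) + C.
Divide by μ: y = 13/8 + Ce^(-8x).


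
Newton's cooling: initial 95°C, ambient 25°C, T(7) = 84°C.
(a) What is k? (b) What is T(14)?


Newton's law: T(t) = T_a + (T₀ - T_a)e^(-kt).
(a) Use T(7) = 84: (84 - 25)/(95 - 25) = e^(-k·7), so k = -ln(0.843)/7 ≈ 0.0244.
(b) Apply k to t = 14: T(14) = 25 + (70)e^(-0.342) ≈ 74.7°C.


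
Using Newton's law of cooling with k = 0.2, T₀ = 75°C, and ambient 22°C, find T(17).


Newton's law: dT/dt = -k(T - T_a) has solution T(t) = T_a + (T₀ - T_a)e^(-kt).
Plug in T_a = 22, T₀ = 75, k = 0.2, t = 17: T(17) = 22 + (53)e^(-3.40) ≈ 23.8°C.


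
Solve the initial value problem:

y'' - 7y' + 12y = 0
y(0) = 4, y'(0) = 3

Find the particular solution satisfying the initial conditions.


Characteristic roots of r² - 7r + 12 = 0 are 4, 3.
General solution y = c₁ e^(4x) + c₂ e^(3x).
Apply y(0) = 4: c₁ + c₂ = 4. Apply y'(0) = 3: 4 c₁ + 3 c₂ = 3.
Solve: c₁ = -9, c₂ = 13.
Particular solution: y = -9e^(4x) + 13e^(3x).


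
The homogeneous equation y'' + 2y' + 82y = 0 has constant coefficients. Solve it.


Characteristic equation: r² + 2r + 82 = 0.
Discriminant is negative; roots r = -1 ± 9i (complex conjugate pair).
General solution uses e^(α x)(C₁ cos(β x) + C₂ sin(β x)): y = e^(-x)(C₁cos(9x) + C₂sin(9x)).


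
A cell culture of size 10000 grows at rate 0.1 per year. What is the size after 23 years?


The ODE dP/dt = 0.1P has solution P(t) = P(0)e^(0.1t).
Substitute P(0) = 10000 and t = 23: P(23) = 10000 e^(2.30) ≈ 99742.


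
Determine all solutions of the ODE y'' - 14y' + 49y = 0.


Characteristic equation: r² - 14r + 49 = 0, i.e. (r - 7)² = 0.
Repeated root r = 7; include an x factor for the second linearly independent solution.
General solution: y = (C₁ + C₂x)e^(7x).


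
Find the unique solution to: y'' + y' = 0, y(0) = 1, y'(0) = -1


Characteristic roots of r² + r = 0 are -1, 0.
General solution y = c₁ e^(-x) + c₂.
Apply y(0) = 1: c₁ + c₂ = 1. Apply y'(0) = -1: -1 c₁ + 0 c₂ = -1.
Solve: c₁ = 1, c₂ = 0.
Particular solution: y = e^(-x) + 0.


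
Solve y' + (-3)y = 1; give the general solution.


P(x) = -3 ⇒ μ = e^(-3x).
(μ y)' = e^(-3x) ⇒ μ y = -(1/3)e^(-3x) + C.
Divide by μ: y = -1/3 + Ce^(3x).


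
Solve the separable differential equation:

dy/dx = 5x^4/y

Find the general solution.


Separate variables: y dy = 5x^4 dx.
Integrate both sides: y²/2 = x^5 + C₀.
Multiply by 2: y² = 2x^5 + C.


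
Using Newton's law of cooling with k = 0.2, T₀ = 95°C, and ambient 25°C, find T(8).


Newton's law: dT/dt = -k(T - T_a) has solution T(t) = T_a + (T₀ - T_a)e^(-kt).
Plug in T_a = 25, T₀ = 95, k = 0.2, t = 8: T(8) = 25 + (70)e^(-1.60) ≈ 39.1°C.


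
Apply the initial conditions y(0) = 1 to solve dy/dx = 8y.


General solution of y' = 8y is y = Ce^(8x).
Apply y(0) = 1: C = 1.
Particular solution: y = e^(8x).


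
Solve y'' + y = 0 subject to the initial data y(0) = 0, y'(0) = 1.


Characteristic roots of r² + 1 = 0 are ±1i, so y = C₁cos(x) + C₂sin(x).
Apply y(0) = 0: C₁ = 0. Differentiate and apply y'(0) = 1: 1·C₂ = 1, so C₂ = 1.
Particular solution: y = sin(x).


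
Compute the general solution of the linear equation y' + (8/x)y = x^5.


P(x) = 8/x ⇒ μ = x^8.
(x^8 y)' = x^8·x^5 = x^13.
Integrate: x^8 y = x^14/(14) + C.
Solve for y: y = (1/14)x^6 + C/x^8.


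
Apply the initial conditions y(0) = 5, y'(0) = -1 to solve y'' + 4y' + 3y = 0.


Characteristic roots of r² + 4r + 3 = 0 are -1, -3.
General solution y = c₁ e^(-x) + c₂ e^(-3x).
Apply y(0) = 5: c₁ + c₂ = 5. Apply y'(0) = -1: -1 c₁ - 3 c₂ = -1.
Solve: c₁ = 7, c₂ = -2.
Particular solution: y = 7e^(-x) - 2e^(-3x).


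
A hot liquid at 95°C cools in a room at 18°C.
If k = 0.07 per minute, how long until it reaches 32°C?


From T(t) = T_a + (T₀ - T_a)e^(-kt), set T(t) = 32:
(32 - 18) / (95 - 18) = e^(-0.07t), so t = -ln(0.182)/0.07 ≈ 24.4 minutes.


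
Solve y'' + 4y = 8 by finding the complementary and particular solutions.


Homogeneous part: r² + 4 = 0 ⇒ r = ±2i, so y_h = C₁cos(2x) + C₂sin(2x).
Try constant y_p = A; plug in: 4A = 8 ⇒ A = 2.
General solution: y = C₁cos(2x) + C₂sin(2x) + 2.


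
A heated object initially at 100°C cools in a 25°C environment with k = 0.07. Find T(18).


Newton's law: dT/dt = -k(T - T_a) has solution T(t) = T_a + (T₀ - T_a)e^(-kt).
Plug in T_a = 25, T₀ = 100, k = 0.07, t = 18: T(18) = 25 + (75)e^(-1.26) ≈ 46.3°C.


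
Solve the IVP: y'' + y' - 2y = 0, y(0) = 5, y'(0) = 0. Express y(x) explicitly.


Characteristic roots of r² + r - 2 = 0 are -2, 1.
General solution y = c₁ e^(-2x) + c₂ e^(x).
Apply y(0) = 5: c₁ + c₂ = 5. Apply y'(0) = 0: -2 c₁ + 1 c₂ = 0.
Solve: c₁ = 5/3, c₂ = 10/3.
Particular solution: y = (5/3)e^(-2x) + (10/3)e^(x).


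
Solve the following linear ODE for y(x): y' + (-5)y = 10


P(x) = -5 ⇒ μ = e^(-5x).
(μ y)' = 10e^(-5x) ⇒ μ y = -2e^(-5x) + C.
Divide by μ: y = -2 + Ce^(5x).


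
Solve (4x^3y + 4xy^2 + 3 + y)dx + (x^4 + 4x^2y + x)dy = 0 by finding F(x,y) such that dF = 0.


Check exactness: ∂M/∂y = 4x^3 + 8xy + 1 and ∂N/∂x = 4x^3 + 8xy + 1; equal, so the equation is exact.
Integrate M with respect to x (treating y as constant): ∫M dx = x^4y + 2x^2y^2 + 3x + xy + h(y).
Differentiate w.r.t. y and set equal to N: all terms match, so h'(y) = 0 and h is a constant absorbed into C.
General solution: x^4y + 2x^2y^2 + 3x + xy = C.


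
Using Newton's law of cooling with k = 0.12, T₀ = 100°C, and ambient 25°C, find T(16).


Newton's law: dT/dt = -k(T - T_a) has solution T(t) = T_a + (T₀ - T_a)e^(-kt).
Plug in T_a = 25, T₀ = 100, k = 0.12, t = 16: T(16) = 25 + (75)e^(-1.92) ≈ 36.0°C.


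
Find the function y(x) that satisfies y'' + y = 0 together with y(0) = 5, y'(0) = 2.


Characteristic roots of r² + 1 = 0 are ±1i, so y = C₁cos(x) + C₂sin(x).
Apply y(0) = 5: C₁ = 5. Differentiate and apply y'(0) = 2: 1·C₂ = 2, so C₂ = 2.
Particular solution: y = 5cos(x) + 2sin(x).


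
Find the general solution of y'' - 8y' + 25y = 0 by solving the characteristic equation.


Characteristic equation: r² - 8r + 25 = 0.
Discriminant is negative; roots r = 4 ± 3i (complex conjugate pair).
General solution uses e^(α x)(C₁ cos(β x) + C₂ sin(β x)): y = e^(4x)(C₁cos(3x) + C₂sin(3x)).


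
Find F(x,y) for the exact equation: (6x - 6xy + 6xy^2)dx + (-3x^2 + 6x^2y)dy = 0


Check exactness: ∂M/∂y = -6x + 12xy and ∂N/∂x = -6x + 12xy; equal, so the equation is exact.
Integrate M with respect to x (treating y as constant): ∫M dx = 3x^2 - 3x^2y + 3x^2y^2 + h(y).
Differentiate w.r.t. y and set equal to N: all terms match, so h'(y) = 0 and h is a constant absorbed into C.
General solution: 3x^2 - 3x^2y + 3x^2y^2 = C.


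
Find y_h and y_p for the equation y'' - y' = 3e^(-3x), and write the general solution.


Characteristic roots of r² - r = 0 are 1, 0.
y_h = C₁e^(x) + C₂.
Forcing exponent -3 is not a characteristic root; try y_p = Ae^(-3x).
Substitute: A·(9 + (-1)·-3 + (0)) = A·12 = 3, so A = 1/4.
General solution: y = C₁e^(x) + C₂ + (1/4)e^(-3x).


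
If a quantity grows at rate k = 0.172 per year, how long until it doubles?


Exponential growth: P(t) = P₀ e^(0.172t). Set P(t)/P₀ = 2: e^(0.172t) = 2.
Solve: t = ln(2)/0.172 ≈ 4.03 years.


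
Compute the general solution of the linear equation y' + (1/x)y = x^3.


P(x) = 1/x ⇒ μ = x^1.
(x^1 y)' = x^4 ⇒ x^1 y = x^5/(5) + C.
Solve for y: y = (1/5)x^4 + C/x^1.


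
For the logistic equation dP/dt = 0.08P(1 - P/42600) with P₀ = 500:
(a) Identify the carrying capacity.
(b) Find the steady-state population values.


Logistic ODE dP/dt = 0.08P(1 - P/42600) has equilibria where dP/dt = 0, i.e. P = 0 or P = 42600.
The coefficient (1 - P/K) = 0 when P = K, identifying K = 42600 as the carrying capacity.
(a) K = 42600; (b) equilibria P = 0 and P = 42600.


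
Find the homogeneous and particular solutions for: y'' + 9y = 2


Homogeneous part: r² + 9 = 0 ⇒ r = ±3i, so y_h = C₁cos(3x) + C₂sin(3x).
Try constant y_p = A; plug in: 9A = 2 ⇒ A = 2/9.
General solution: y = C₁cos(3x) + C₂sin(3x) + 2/9.


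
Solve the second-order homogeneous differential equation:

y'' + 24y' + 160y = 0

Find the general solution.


Characteristic equation: r² + 24r + 160 = 0.
Discriminant is negative; roots r = -12 ± 4i (complex conjugate pair).
General solution uses e^(α x)(C₁ cos(β x) + C₂ sin(β x)): y = e^(-12x)(C₁cos(4x) + C₂sin(4x)).


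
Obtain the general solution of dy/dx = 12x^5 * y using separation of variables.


Separate variables: dy/y = 12x^5 dx.
Integrate: ln|y| = 2x^6 + C₀.
Exponentiate: y = Ce^(2x^6).


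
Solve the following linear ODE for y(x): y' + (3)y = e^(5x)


P(x) = 3 ⇒ μ = e^(3x).
(μ y)' = e^(8x) ⇒ μ y = e^(8x)/8 + C.
Divide by μ: y = (1/8)e^(5x) + Ce^(-3x).


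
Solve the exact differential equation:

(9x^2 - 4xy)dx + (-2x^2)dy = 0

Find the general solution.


Check exactness: ∂M/∂y = -4x and ∂N/∂x = -4x; equal, so the equation is exact.
Integrate M with respect to x (treating y as constant): ∫M dx = 3x^3 - 2x^2y + h(y).
Differentiate w.r.t. y and set equal to N: all terms match, so h'(y) = 0 and h is a constant absorbed into C.
General solution: 3x^3 - 2x^2y = C.


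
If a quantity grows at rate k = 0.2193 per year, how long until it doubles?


Exponential growth: P(t) = P₀ e^(0.2193t). Set P(t)/P₀ = 2: e^(0.2193t) = 2.
Solve: t = ln(2)/0.2193 ≈ 3.16 years.


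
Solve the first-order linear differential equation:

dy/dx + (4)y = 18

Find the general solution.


P(x) = 4, Q(x) = 18; integrating factor μ = e^(4x).
(μ y)' = 18e^(4x) ⇒ μ y = (9/2)e^(4x) + C.
Divide by μ: y = 9/2 + Ce^(-4x).


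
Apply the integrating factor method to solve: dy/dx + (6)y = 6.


P(x) = 6, Q(x) = 6; integrating factor μ = e^(6x).
(μ y)' = 6e^(6x) ⇒ μ y = e^(6x) + C.
Divide by μ: y = 1 + Ce^(-6x).


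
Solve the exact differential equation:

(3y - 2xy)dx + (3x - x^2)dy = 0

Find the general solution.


Check exactness: ∂M/∂y = 3 - 2x and ∂N/∂x = 3 - 2x; equal, so the equation is exact.
Integrate M with respect to x (treating y as constant): ∫M dx = 3xy - x^2y + h(y).
Differentiate w.r.t. y and set equal to N: all terms match, so h'(y) = 0 and h is a constant absorbed into C.
General solution: 3xy - x^2y = C.


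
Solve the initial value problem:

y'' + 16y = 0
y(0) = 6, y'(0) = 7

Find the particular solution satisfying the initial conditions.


Characteristic roots of r² + 16 = 0 are ±4i, so y = C₁cos(4x) + C₂sin(4x).
Apply y(0) = 6: C₁ = 6. Differentiate and apply y'(0) = 7: 4·C₂ = 7, so C₂ = 7/4.
Particular solution: y = 6cos(4x) + (7/4)sin(4x).


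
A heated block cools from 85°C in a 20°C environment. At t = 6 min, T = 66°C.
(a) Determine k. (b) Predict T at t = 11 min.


Newton's law: T(t) = T_a + (T₀ - T_a)e^(-kt).
(a) Use T(6) = 66: (66 - 20)/(85 - 20) = e^(-k·6), so k = -ln(0.708)/6 ≈ 0.0576.
(b) Apply k to t = 11: T(11) = 20 + (65)e^(-0.634) ≈ 54.5°C.


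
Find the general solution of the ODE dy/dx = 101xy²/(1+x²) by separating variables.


Separate: dy/y² = 101x/(1+x²) dx.
Integrate LHS: ∫ dy/y² = -1/y.
Integrate RHS via u = 1+x²: (101/2)ln(1+x²) + C.
Result: -1/y = (101/2)ln(1+x²) + C.


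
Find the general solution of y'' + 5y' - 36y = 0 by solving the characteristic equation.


Characteristic equation: r² + 5r - 36 = 0.
Factor: (r - 4)(r + 9) = 0 ⇒ r = 4, -9 (distinct real).
General solution: y = C₁e^(4x) + C₂e^(-9x).


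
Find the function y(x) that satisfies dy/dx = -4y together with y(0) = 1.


General solution of y' = -4y is y = Ce^(-4x).
Apply y(0) = 1: C = 1.
Particular solution: y = e^(-4x).


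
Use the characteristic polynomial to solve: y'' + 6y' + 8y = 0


Characteristic equation: r² + 6r + 8 = 0.
Factor: (r + 2)(r + 4) = 0 ⇒ r = -2, -4 (distinct real).
General solution: y = C₁e^(-2x) + C₂e^(-4x).


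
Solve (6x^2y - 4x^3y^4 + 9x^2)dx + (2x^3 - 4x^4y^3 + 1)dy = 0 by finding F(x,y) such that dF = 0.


Check exactness: ∂M/∂y = 6x^2 - 16x^3y^3 and ∂N/∂x = 6x^2 - 16x^3y^3; equal, so the equation is exact.
Integrate M with respect to x (treating y as constant): ∫M dx = 2x^3y - x^4y^4 + 3x^3 + h(y).
Differentiate w.r.t. y and set equal to N: the x-dependent terms already match, leaving h'(y) = 1. Integrate: h(y) = y.
So F(x,y) = 2x^3y - x^4y^4 + y + 3x^3.
General solution: 2x^3y - x^4y^4 + y + 3x^3 = C.


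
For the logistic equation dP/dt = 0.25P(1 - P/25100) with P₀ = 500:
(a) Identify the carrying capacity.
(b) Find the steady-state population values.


Logistic ODE dP/dt = 0.25P(1 - P/25100) has equilibria where dP/dt = 0, i.e. P = 0 or P = 25100.
The coefficient (1 - P/K) = 0 when P = K, identifying K = 25100 as the carrying capacity.
(a) K = 25100; (b) equilibria P = 0 and P = 25100.


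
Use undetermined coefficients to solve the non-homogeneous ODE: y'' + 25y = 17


Homogeneous part: r² + 25 = 0 ⇒ r = ±5i, so y_h = C₁cos(5x) + C₂sin(5x).
Try constant y_p = A; plug in: 25A = 17 ⇒ A = 17/25.
General solution: y = C₁cos(5x) + C₂sin(5x) + 17/25.


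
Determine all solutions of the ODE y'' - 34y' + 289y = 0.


Characteristic equation: r² - 34r + 289 = 0, i.e. (r - 17)² = 0.
Repeated root r = 17; include an x factor for the second linearly independent solution.
General solution: y = (C₁ + C₂x)e^(17x).


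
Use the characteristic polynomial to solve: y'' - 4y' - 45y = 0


Characteristic equation: r² - 4r - 45 = 0.
Factor: (r + 5)(r - 9) = 0 ⇒ r = -5, 9 (distinct real).
General solution: y = C₁e^(-5x) + C₂e^(9x).


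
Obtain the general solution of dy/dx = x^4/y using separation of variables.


Separate variables: y dy = x^4 dx.
Integrate both sides: y²/2 = (1/5)x^5 + C₀.
Multiply by 2: y² = (2/5)x^5 + C.


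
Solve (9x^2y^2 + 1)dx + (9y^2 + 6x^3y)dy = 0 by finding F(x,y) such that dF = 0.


Check exactness: ∂M/∂y = 18x^2y and ∂N/∂x = 18x^2y; equal, so the equation is exact.
Integrate M with respect to x (treating y as constant): ∫M dx = 3x^3y^2 + x + h(y).
Differentiate w.r.t. y and set equal to N: the x-dependent terms already match, leaving h'(y) = 9y^2. Integrate: h(y) = 3y^3.
So F(x,y) = 3y^3 + 3x^3y^2 + x.
General solution: 3y^3 + 3x^3y^2 + x = C.


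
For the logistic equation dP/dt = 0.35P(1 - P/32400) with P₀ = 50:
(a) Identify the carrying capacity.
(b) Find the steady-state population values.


Logistic ODE dP/dt = 0.35P(1 - P/32400) has equilibria where dP/dt = 0, i.e. P = 0 or P = 32400.
The coefficient (1 - P/K) = 0 when P = K, identifying K = 32400 as the carrying capacity.
(a) K = 32400; (b) equilibria P = 0 and P = 32400.


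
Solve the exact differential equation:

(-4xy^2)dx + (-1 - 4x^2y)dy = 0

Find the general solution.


Check exactness: ∂M/∂y = -8xy and ∂N/∂x = -8xy; equal, so the equation is exact.
Integrate M with respect to x (treating y as constant): ∫M dx = -2x^2y^2 + h(y).
Differentiate w.r.t. y and set equal to N: the x-dependent terms already match, leaving h'(y) = -1. Integrate: h(y) = -y.
So F(x,y) = -y - 2x^2y^2.
General solution: -y - 2x^2y^2 = C.


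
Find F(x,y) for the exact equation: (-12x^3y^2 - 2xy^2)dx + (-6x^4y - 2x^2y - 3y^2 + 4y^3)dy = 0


Check exactness: ∂M/∂y = -24x^3y - 4xy and ∂N/∂x = -24x^3y - 4xy; equal, so the equation is exact.
Integrate M with respect to x (treating y as constant): ∫M dx = -3x^4y^2 - x^2y^2 + h(y).
Differentiate w.r.t. y and set equal to N: the x-dependent terms already match, leaving h'(y) = -3y^2 + 4y^3. Integrate: h(y) = -y^3 + y^4.
So F(x,y) = -3x^4y^2 - x^2y^2 - y^3 + y^4.
General solution: -3x^4y^2 - x^2y^2 - y^3 + y^4 = C.


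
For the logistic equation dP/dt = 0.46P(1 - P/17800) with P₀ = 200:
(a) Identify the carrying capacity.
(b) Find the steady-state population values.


Logistic ODE dP/dt = 0.46P(1 - P/17800) has equilibria where dP/dt = 0, i.e. P = 0 or P = 17800.
The coefficient (1 - P/K) = 0 when P = K, identifying K = 17800 as the carrying capacity.
(a) K = 17800; (b) equilibria P = 0 and P = 17800.


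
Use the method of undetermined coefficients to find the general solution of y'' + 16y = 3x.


Homogeneous: r² + 16 = 0 ⇒ r = ±4i, y_h = C₁cos(4x) + C₂sin(4x).
Polynomial forcing; try y_p = Ax + B. Then y_p'' + 16 y_p = 16(Ax + B) = 3x, so B = 0 and A = 3/16.
General solution: y = C₁cos(4x) + C₂sin(4x) + (3/16)x.


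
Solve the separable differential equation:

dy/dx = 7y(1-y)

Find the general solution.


Separate: dy/[y(1-y)] = 7 dx.
Partial fractions: 1/[y(1-y)] = 1/y + 1/(1-y).
Integrate: ln|y/(1-y)| = 7x + C₀.
Solve for y: y = 1/(1 + Ce^(-7x)).


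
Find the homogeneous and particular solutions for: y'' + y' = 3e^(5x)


Characteristic roots of r² + r = 0 are 0, -1.
y_h = C₁ + C₂e^(-x).
Forcing exponent 5 is not a characteristic root; try y_p = Ae^(5x).
Substitute: A·(25 + (1)·5 + (0)) = A·30 = 3, so A = 1/10.
General solution: y = C₁ + C₂e^(-x) + (1/10)e^(5x).


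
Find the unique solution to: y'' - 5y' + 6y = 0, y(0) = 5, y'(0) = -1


Characteristic roots of r² - 5r + 6 = 0 are 3, 2.
General solution y = c₁ e^(3x) + c₂ e^(2x).
Apply y(0) = 5: c₁ + c₂ = 5. Apply y'(0) = -1: 3 c₁ + 2 c₂ = -1.
Solve: c₁ = -11, c₂ = 16.
Particular solution: y = -11e^(3x) + 16e^(2x).


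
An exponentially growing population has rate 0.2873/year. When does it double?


Exponential growth: P(t) = P₀ e^(0.2873t). Set P(t)/P₀ = 2: e^(0.2873t) = 2.
Solve: t = ln(2)/0.2873 ≈ 2.41 years.


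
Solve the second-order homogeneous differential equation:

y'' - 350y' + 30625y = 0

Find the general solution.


Characteristic equation: r² - 350r + 30625 = 0, i.e. (r - 175)² = 0.
Repeated root r = 175; include an x factor for the second linearly independent solution.
General solution: y = (C₁ + C₂x)e^(175x).


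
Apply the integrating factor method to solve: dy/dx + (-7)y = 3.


P(x) = -7 ⇒ μ = e^(-7x).
(μ y)' = 3e^(-7x) ⇒ μ y = -(3/7)e^(-7x) + C.
Divide by μ: y = -3/7 + Ce^(7x).


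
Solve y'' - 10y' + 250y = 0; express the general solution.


Characteristic equation: r² - 10r + 250 = 0.
Discriminant is negative; roots r = 5 ± 15i (complex conjugate pair).
General solution uses e^(α x)(C₁ cos(β x) + C₂ sin(β x)): y = e^(5x)(C₁cos(15x) + C₂sin(15x)).


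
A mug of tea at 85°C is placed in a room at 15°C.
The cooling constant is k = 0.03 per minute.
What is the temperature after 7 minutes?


Newton's law: dT/dt = -k(T - T_a) has solution T(t) = T_a + (T₀ - T_a)e^(-kt).
Plug in T_a = 15, T₀ = 85, k = 0.03, t = 7: T(7) = 15 + (70)e^(-0.21) ≈ 71.7°C.


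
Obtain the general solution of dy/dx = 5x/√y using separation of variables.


Separate: √y dy = 5x dx.
Integrate: (2/3)y^(3/2) = (5/2)x² + C.


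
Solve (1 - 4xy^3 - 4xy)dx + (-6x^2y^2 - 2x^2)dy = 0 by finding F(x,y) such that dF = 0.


Check exactness: ∂M/∂y = -12xy^2 - 4x and ∂N/∂x = -12xy^2 - 4x; equal, so the equation is exact.
Integrate M with respect to x (treating y as constant): ∫M dx = x - 2x^2y^3 - 2x^2y + h(y).
Differentiate w.r.t. y and set equal to N: all terms match, so h'(y) = 0 and h is a constant absorbed into C.
General solution: x - 2x^2y^3 - 2x^2y = C.


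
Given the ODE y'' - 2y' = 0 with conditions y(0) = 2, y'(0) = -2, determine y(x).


Characteristic roots of r² - 2r = 0 are 2, 0.
General solution y = c₁ e^(2x) + c₂.
Apply y(0) = 2: c₁ + c₂ = 2. Apply y'(0) = -2: 2 c₁ + 0 c₂ = -2.
Solve: c₁ = -1, c₂ = 3.
Particular solution: y = -e^(2x) + 3.


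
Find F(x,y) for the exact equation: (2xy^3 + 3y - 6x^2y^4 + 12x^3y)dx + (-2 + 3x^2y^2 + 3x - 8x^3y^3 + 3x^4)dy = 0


Check exactness: ∂M/∂y = 6xy^2 + 3 - 24x^2y^3 + 12x^3 and ∂N/∂x = 6xy^2 + 3 - 24x^2y^3 + 12x^3; equal, so the equation is exact.
Integrate M with respect to x (treating y as constant): ∫M dx = x^2y^3 + 3xy - 2x^3y^4 + 3x^4y + h(y).
Differentiate w.r.t. y and set equal to N: the x-dependent terms already match, leaving h'(y) = -2. Integrate: h(y) = -2y.
So F(x,y) = -2y + x^2y^3 + 3xy - 2x^3y^4 + 3x^4y.
General solution: -2y + x^2y^3 + 3xy - 2x^3y^4 + 3x^4y = C.


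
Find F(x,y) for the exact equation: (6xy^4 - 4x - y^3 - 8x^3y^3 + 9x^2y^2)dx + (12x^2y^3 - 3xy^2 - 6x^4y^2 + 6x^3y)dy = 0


Check exactness: ∂M/∂y = 24xy^3 - 3y^2 - 24x^3y^2 + 18x^2y and ∂N/∂x = 24xy^3 - 3y^2 - 24x^3y^2 + 18x^2y; equal, so the equation is exact.
Integrate M with respect to x (treating y as constant): ∫M dx = 3x^2y^4 - 2x^2 - xy^3 - 2x^4y^3 + 3x^3y^2 + h(y).
Differentiate w.r.t. y and set equal to N: all terms match, so h'(y) = 0 and h is a constant absorbed into C.
General solution: 3x^2y^4 - 2x^2 - xy^3 - 2x^4y^3 + 3x^3y^2 = C.


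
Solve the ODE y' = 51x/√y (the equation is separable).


Separate: √y dy = 51x dx.
Integrate: (2/3)y^(3/2) = (51/2)x² + C.


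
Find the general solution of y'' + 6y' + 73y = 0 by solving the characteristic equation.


Characteristic equation: r² + 6r + 73 = 0.
Discriminant is negative; roots r = -3 ± 8i (complex conjugate pair).
General solution uses e^(α x)(C₁ cos(β x) + C₂ sin(β x)): y = e^(-3x)(C₁cos(8x) + C₂sin(8x)).


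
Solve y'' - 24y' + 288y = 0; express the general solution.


Characteristic equation: r² - 24r + 288 = 0.
Discriminant is negative; roots r = 12 ± 12i (complex conjugate pair).
General solution uses e^(α x)(C₁ cos(β x) + C₂ sin(β x)): y = e^(12x)(C₁cos(12x) + C₂sin(12x)).


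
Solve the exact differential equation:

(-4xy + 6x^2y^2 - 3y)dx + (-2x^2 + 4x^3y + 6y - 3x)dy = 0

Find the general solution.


Check exactness: ∂M/∂y = -4x + 12x^2y - 3 and ∂N/∂x = -4x + 12x^2y - 3; equal, so the equation is exact.
Integrate M with respect to x (treating y as constant): ∫M dx = -2x^2y + 2x^3y^2 - 3xy + h(y).
Differentiate w.r.t. y and set equal to N: the x-dependent terms already match, leaving h'(y) = 6y. Integrate: h(y) = 3y^2.
So F(x,y) = -2x^2y + 2x^3y^2 + 3y^2 - 3xy.
General solution: -2x^2y + 2x^3y^2 + 3y^2 - 3xy = C.


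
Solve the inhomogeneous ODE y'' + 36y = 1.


Homogeneous part: r² + 36 = 0 ⇒ r = ±6i, so y_h = C₁cos(6x) + C₂sin(6x).
Try constant y_p = A; plug in: 36A = 1 ⇒ A = 1/36.
General solution: y = C₁cos(6x) + C₂sin(6x) + 1/36.


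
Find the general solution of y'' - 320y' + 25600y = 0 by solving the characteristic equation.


Characteristic equation: r² - 320r + 25600 = 0, i.e. (r - 160)² = 0.
Repeated root r = 160; include an x factor for the second linearly independent solution.
General solution: y = (C₁ + C₂x)e^(160x).


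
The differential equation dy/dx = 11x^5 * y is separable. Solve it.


Separate variables: dy/y = 11x^5 dx.
Integrate: ln|y| = (11/6)x^6 + C₀.
Exponentiate: y = Ce^((11/6)x^6).


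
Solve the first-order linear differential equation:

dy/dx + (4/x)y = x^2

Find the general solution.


P(x) = 4/x ⇒ μ = x^4.
(x^4 y)' = x^6 ⇒ x^4 y = x^7/(7) + C.
Solve for y: y = (1/7)x^3 + C/x^4.


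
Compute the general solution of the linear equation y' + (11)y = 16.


P(x) = 11, Q(x) = 16; integrating factor μ = e^(11x).
(μ y)' = 16e^(11x) ⇒ μ y = (16/11)e^(11x) + C.
Divide by μ: y = 16/11 + Ce^(-11x).


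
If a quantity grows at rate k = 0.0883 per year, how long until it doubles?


Exponential growth: P(t) = P₀ e^(0.0883t). Set P(t)/P₀ = 2: e^(0.0883t) = 2.
Solve: t = ln(2)/0.0883 ≈ 7.85 years.


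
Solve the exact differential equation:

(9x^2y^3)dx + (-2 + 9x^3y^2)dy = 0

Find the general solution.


Check exactness: ∂M/∂y = 27x^2y^2 and ∂N/∂x = 27x^2y^2; equal, so the equation is exact.
Integrate M with respect to x (treating y as constant): ∫M dx = 3x^3y^3 + h(y).
Differentiate w.r.t. y and set equal to N: the x-dependent terms already match, leaving h'(y) = -2. Integrate: h(y) = -2y.
So F(x,y) = -2y + 3x^3y^3.
General solution: -2y + 3x^3y^3 = C.
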